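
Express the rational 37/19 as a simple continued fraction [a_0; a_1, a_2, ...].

Run the Euclidean algorithm on 37 and 19; the successive quotients are the partial quotients a_0, a_1, ... (each step inverts the fractional part left over by the previous one):
  37 = 1*19 + 18, so a_0 = 1.
  19 = 1*18 + 1, so a_1 = 1.
  18 = 18*1 + 0, so a_2 = 18.
The remainder reaches 0 after 3 divisions, so the expansion has 3 partial quotients, read off in order.

[1; 1, 18]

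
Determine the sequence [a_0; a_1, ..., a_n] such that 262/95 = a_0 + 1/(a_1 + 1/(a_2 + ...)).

Run the Euclidean algorithm on 262 and 95; the successive quotients are the partial quotients a_0, a_1, ... (each step inverts the fractional part left over by the previous one):
  262 = 2*95 + 72, so a_0 = 2.
  95 = 1*72 + 23, so a_1 = 1.
  72 = 3*23 + 3, so a_2 = 3.
  23 = 7*3 + 2, so a_3 = 7.
  3 = 1*2 + 1, so a_4 = 1.
  2 = 2*1 + 0, so a_5 = 2.
The remainder reaches 0 after 6 divisions, so the expansion has 6 partial quotients, read off in order.

[2; 1, 3, 7, 1, 2]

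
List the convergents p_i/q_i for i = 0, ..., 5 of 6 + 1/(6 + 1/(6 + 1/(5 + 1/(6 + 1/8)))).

Using the convergent recurrence p_i = a_i*p_{i-1} + p_{i-2}, q_i = a_i*q_{i-1} + q_{i-2} with p_{-2}=0, p_{-1}=1, q_{-2}=1, q_{-1}=0:
  i=0: a_0=6, p_0 = 6*1 + 0 = 6, q_0 = 6*0 + 1 = 1.
  i=1: a_1=6, p_1 = 6*6 + 1 = 37, q_1 = 6*1 + 0 = 6.
  i=2: a_2=6, p_2 = 6*37 + 6 = 228, q_2 = 6*6 + 1 = 37.
  i=3: a_3=5, p_3 = 5*228 + 37 = 1177, q_3 = 5*37 + 6 = 191.
  i=4: a_4=6, p_4 = 6*1177 + 228 = 7290, q_4 = 6*191 + 37 = 1183.
  i=5: a_5=8, p_5 = 8*7290 + 1177 = 59497, q_5 = 8*1183 + 191 = 9655.

6/1, 37/6, 228/37, 1177/191, 7290/1183, 59497/9655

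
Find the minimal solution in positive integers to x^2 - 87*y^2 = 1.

First expand sqrt(87) as a continued fraction. With x_i = (sqrt(87) + m_i)/d_i and (m_0, d_0) = (0, 1): a_0 = floor(sqrt(87)) = 9, since 9^2 = 81 <= 87 < 100 = 10^2.
Iterate m_{i+1} = d_i*a_i - m_i, d_{i+1} = (87 - m_{i+1}^2)/d_i, a_{i+1} = floor((a_0 + m_{i+1})/d_{i+1}):
  m_1 = 1*9 - 0 = 9, d_1 = (87 - 9^2)/1 = 6/1 = 6, a_1 = floor((9 + 9)/6) = 3.
  m_2 = 6*3 - 9 = 9, d_2 = (87 - 9^2)/6 = 6/6 = 1, a_2 = floor((9 + 9)/1) = 18.
  m_3 = 1*18 - 9 = 9, d_3 = (87 - 9^2)/1 = 6/1 = 6: (m_3, d_3) = (m_1, d_1) = (9, 6), so from here the quotients repeat a_1, a_2; the period length is 2.
So sqrt(87) = [9; (3, 18)] with period length k = 2.
k is even, so the fundamental solution of x^2 - 87y^2 = 1 is (p_{k-1}, q_{k-1}) = (p_1, q_1); compute convergents through index 1.
Convergents (p_i = a_i*p_{i-1} + p_{i-2}, q_i = a_i*q_{i-1} + q_{i-2} with p_{-2}=0, p_{-1}=1, q_{-2}=1, q_{-1}=0):
  i=0: a_0=9, p_0 = 9*1 + 0 = 9, q_0 = 9*0 + 1 = 1.
  i=1: a_1=3, p_1 = 3*9 + 1 = 28, q_1 = 3*1 + 0 = 3.
Check: 28^2 - 87*3^2 = 784 - 783 = 1, so (x, y) = (28, 3) solves the equation, and by the theorem it is the least positive solution.

(x, y) = (28, 3)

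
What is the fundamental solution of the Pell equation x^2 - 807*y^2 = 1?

First expand sqrt(807) as a continued fraction. With x_i = (sqrt(807) + m_i)/d_i and (m_0, d_0) = (0, 1): a_0 = floor(sqrt(807)) = 28, since 28^2 = 784 <= 807 < 841 = 29^2.
Iterate m_{i+1} = d_i*a_i - m_i, d_{i+1} = (807 - m_{i+1}^2)/d_i, a_{i+1} = floor((a_0 + m_{i+1})/d_{i+1}):
  m_1 = 1*28 - 0 = 28, d_1 = (807 - 28^2)/1 = 23/1 = 23, a_1 = floor((28 + 28)/23) = 2.
  m_2 = 23*2 - 28 = 18, d_2 = (807 - 18^2)/23 = 483/23 = 21, a_2 = floor((28 + 18)/21) = 2.
  m_3 = 21*2 - 18 = 24, d_3 = (807 - 24^2)/21 = 231/21 = 11, a_3 = floor((28 + 24)/11) = 4.
  m_4 = 11*4 - 24 = 20, d_4 = (807 - 20^2)/11 = 407/11 = 37, a_4 = floor((28 + 20)/37) = 1.
  m_5 = 37*1 - 20 = 17, d_5 = (807 - 17^2)/37 = 518/37 = 14, a_5 = floor((28 + 17)/14) = 3.
  m_6 = 14*3 - 17 = 25, d_6 = (807 - 25^2)/14 = 182/14 = 13, a_6 = floor((28 + 25)/13) = 4.
  m_7 = 13*4 - 25 = 27, d_7 = (807 - 27^2)/13 = 78/13 = 6, a_7 = floor((28 + 27)/6) = 9.
  m_8 = 6*9 - 27 = 27, d_8 = (807 - 27^2)/6 = 78/6 = 13, a_8 = floor((28 + 27)/13) = 4.
  m_9 = 13*4 - 27 = 25, d_9 = (807 - 25^2)/13 = 182/13 = 14, a_9 = floor((28 + 25)/14) = 3.
  m_10 = 14*3 - 25 = 17, d_10 = (807 - 17^2)/14 = 518/14 = 37, a_10 = floor((28 + 17)/37) = 1.
  m_11 = 37*1 - 17 = 20, d_11 = (807 - 20^2)/37 = 407/37 = 11, a_11 = floor((28 + 20)/11) = 4.
  m_12 = 11*4 - 20 = 24, d_12 = (807 - 24^2)/11 = 231/11 = 21, a_12 = floor((28 + 24)/21) = 2.
  m_13 = 21*2 - 24 = 18, d_13 = (807 - 18^2)/21 = 483/21 = 23, a_13 = floor((28 + 18)/23) = 2.
  m_14 = 23*2 - 18 = 28, d_14 = (807 - 28^2)/23 = 23/23 = 1, a_14 = floor((28 + 28)/1) = 56.
  m_15 = 1*56 - 28 = 28, d_15 = (807 - 28^2)/1 = 23/1 = 23: (m_15, d_15) = (m_1, d_1) = (28, 23), so from here the quotients repeat a_1, ..., a_14; the period length is 14.
So sqrt(807) = [28; (2, 2, 4, 1, 3, 4, 9, 4, 3, 1, 4, 2, 2, 56)] with period length k = 14.
k is even, so the fundamental solution of x^2 - 807y^2 = 1 is (p_{k-1}, q_{k-1}) = (p_13, q_13); compute convergents through index 13.
Convergents (p_i = a_i*p_{i-1} + p_{i-2}, q_i = a_i*q_{i-1} + q_{i-2} with p_{-2}=0, p_{-1}=1, q_{-2}=1, q_{-1}=0):
  i=0: a_0=28, p_0 = 28*1 + 0 = 28, q_0 = 28*0 + 1 = 1.
  i=1: a_1=2, p_1 = 2*28 + 1 = 57, q_1 = 2*1 + 0 = 2.
  i=2: a_2=2, p_2 = 2*57 + 28 = 142, q_2 = 2*2 + 1 = 5.
  i=3: a_3=4, p_3 = 4*142 + 57 = 625, q_3 = 4*5 + 2 = 22.
  i=4: a_4=1, p_4 = 1*625 + 142 = 767, q_4 = 1*22 + 5 = 27.
  i=5: a_5=3, p_5 = 3*767 + 625 = 2926, q_5 = 3*27 + 22 = 103.
  i=6: a_6=4, p_6 = 4*2926 + 767 = 12471, q_6 = 4*103 + 27 = 439.
  i=7: a_7=9, p_7 = 9*12471 + 2926 = 115165, q_7 = 9*439 + 103 = 4054.
  i=8: a_8=4, p_8 = 4*115165 + 12471 = 473131, q_8 = 4*4054 + 439 = 16655.
  i=9: a_9=3, p_9 = 3*473131 + 115165 = 1534558, q_9 = 3*16655 + 4054 = 54019.
  i=10: a_10=1, p_10 = 1*1534558 + 473131 = 2007689, q_10 = 1*54019 + 16655 = 70674.
  i=11: a_11=4, p_11 = 4*2007689 + 1534558 = 9565314, q_11 = 4*70674 + 54019 = 336715.
  i=12: a_12=2, p_12 = 2*9565314 + 2007689 = 21138317, q_12 = 2*336715 + 70674 = 744104.
  i=13: a_13=2, p_13 = 2*21138317 + 9565314 = 51841948, q_13 = 2*744104 + 336715 = 1824923.
Check: 51841948^2 - 807*1824923^2 = 2687587572434704 - 2687587572434703 = 1, so (x, y) = (51841948, 1824923) solves the equation, and by the theorem it is the least positive solution.

(x, y) = (51841948, 1824923)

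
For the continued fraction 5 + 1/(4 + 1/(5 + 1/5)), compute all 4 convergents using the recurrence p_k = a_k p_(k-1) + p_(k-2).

Using the convergent recurrence p_i = a_i*p_{i-1} + p_{i-2}, q_i = a_i*q_{i-1} + q_{i-2} with p_{-2}=0, p_{-1}=1, q_{-2}=1, q_{-1}=0:
  i=0: a_0=5, p_0 = 5*1 + 0 = 5, q_0 = 5*0 + 1 = 1.
  i=1: a_1=4, p_1 = 4*5 + 1 = 21, q_1 = 4*1 + 0 = 4.
  i=2: a_2=5, p_2 = 5*21 + 5 = 110, q_2 = 5*4 + 1 = 21.
  i=3: a_3=5, p_3 = 5*110 + 21 = 571, q_3 = 5*21 + 4 = 109.

5/1, 21/4, 110/21, 571/109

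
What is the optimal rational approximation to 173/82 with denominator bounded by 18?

Expand x = 173/82 as a continued fraction with the Euclidean algorithm:
  173 = 2*82 + 9, so a_0 = 2.
  82 = 9*9 + 1, so a_1 = 9.
  9 = 9*1 + 0, so a_2 = 9.
so x = [2; 9, 9].
Convergents (p_i = a_i*p_{i-1} + p_{i-2}, q_i = a_i*q_{i-1} + q_{i-2} with p_{-2}=0, p_{-1}=1, q_{-2}=1, q_{-1}=0), until the denominator exceeds 18:
  i=0: a_0=2, p_0 = 2*1 + 0 = 2, q_0 = 2*0 + 1 = 1.
  i=1: a_1=9, p_1 = 9*2 + 1 = 19, q_1 = 9*1 + 0 = 9.
  i=2: a_2=9, p_2 = 9*19 + 2 = 173, q_2 = 9*9 + 1 = 82.
q_2 = 82 > 18, so the last convergent with denominator <= 18 is p_1/q_1 = 19/9.
The closest fraction with denominator <= 18 is either p_1/q_1 or the intermediate fraction (k*p_1 + p_0)/(k*q_1 + q_0) with the largest k >= 1 whose denominator stays <= 18; these approach x as k grows, and every other convergent or intermediate fraction in range is farther away.
Largest k: floor((18 - q_0)/q_1) = floor((18 - 1)/9) = 1.
That gives (1*19 + 2)/(1*9 + 1) = 21/10.
Compare the errors: |x - 19/9| = |173*9 - 19*82|/(82*9) = 1/738, and |x - 21/10| = |173*10 - 21*82|/(82*10) = 8/820.
Cross-multiplying, 1*820 = 820 < 5904 = 8*738, so 1/738 is smaller: the convergent 19/9 is closer to x than 21/10.

19/9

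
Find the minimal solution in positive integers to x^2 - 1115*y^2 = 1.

First expand sqrt(1115) as a continued fraction. With x_i = (sqrt(1115) + m_i)/d_i and (m_0, d_0) = (0, 1): a_0 = floor(sqrt(1115)) = 33, since 33^2 = 1089 <= 1115 < 1156 = 34^2.
Iterate m_{i+1} = d_i*a_i - m_i, d_{i+1} = (1115 - m_{i+1}^2)/d_i, a_{i+1} = floor((a_0 + m_{i+1})/d_{i+1}):
  m_1 = 1*33 - 0 = 33, d_1 = (1115 - 33^2)/1 = 26/1 = 26, a_1 = floor((33 + 33)/26) = 2.
  m_2 = 26*2 - 33 = 19, d_2 = (1115 - 19^2)/26 = 754/26 = 29, a_2 = floor((33 + 19)/29) = 1.
  m_3 = 29*1 - 19 = 10, d_3 = (1115 - 10^2)/29 = 1015/29 = 35, a_3 = floor((33 + 10)/35) = 1.
  m_4 = 35*1 - 10 = 25, d_4 = (1115 - 25^2)/35 = 490/35 = 14, a_4 = floor((33 + 25)/14) = 4.
  m_5 = 14*4 - 25 = 31, d_5 = (1115 - 31^2)/14 = 154/14 = 11, a_5 = floor((33 + 31)/11) = 5.
  m_6 = 11*5 - 31 = 24, d_6 = (1115 - 24^2)/11 = 539/11 = 49, a_6 = floor((33 + 24)/49) = 1.
  m_7 = 49*1 - 24 = 25, d_7 = (1115 - 25^2)/49 = 490/49 = 10, a_7 = floor((33 + 25)/10) = 5.
  m_8 = 10*5 - 25 = 25, d_8 = (1115 - 25^2)/10 = 490/10 = 49, a_8 = floor((33 + 25)/49) = 1.
  m_9 = 49*1 - 25 = 24, d_9 = (1115 - 24^2)/49 = 539/49 = 11, a_9 = floor((33 + 24)/11) = 5.
  m_10 = 11*5 - 24 = 31, d_10 = (1115 - 31^2)/11 = 154/11 = 14, a_10 = floor((33 + 31)/14) = 4.
  m_11 = 14*4 - 31 = 25, d_11 = (1115 - 25^2)/14 = 490/14 = 35, a_11 = floor((33 + 25)/35) = 1.
  m_12 = 35*1 - 25 = 10, d_12 = (1115 - 10^2)/35 = 1015/35 = 29, a_12 = floor((33 + 10)/29) = 1.
  m_13 = 29*1 - 10 = 19, d_13 = (1115 - 19^2)/29 = 754/29 = 26, a_13 = floor((33 + 19)/26) = 2.
  m_14 = 26*2 - 19 = 33, d_14 = (1115 - 33^2)/26 = 26/26 = 1, a_14 = floor((33 + 33)/1) = 66.
  m_15 = 1*66 - 33 = 33, d_15 = (1115 - 33^2)/1 = 26/1 = 26: (m_15, d_15) = (m_1, d_1) = (33, 26), so from here the quotients repeat a_1, ..., a_14; the period length is 14.
So sqrt(1115) = [33; (2, 1, 1, 4, 5, 1, 5, 1, 5, 4, 1, 1, 2, 66)] with period length k = 14.
k is even, so the fundamental solution of x^2 - 1115y^2 = 1 is (p_{k-1}, q_{k-1}) = (p_13, q_13); compute convergents through index 13.
Convergents (p_i = a_i*p_{i-1} + p_{i-2}, q_i = a_i*q_{i-1} + q_{i-2} with p_{-2}=0, p_{-1}=1, q_{-2}=1, q_{-1}=0):
  i=0: a_0=33, p_0 = 33*1 + 0 = 33, q_0 = 33*0 + 1 = 1.
  i=1: a_1=2, p_1 = 2*33 + 1 = 67, q_1 = 2*1 + 0 = 2.
  i=2: a_2=1, p_2 = 1*67 + 33 = 100, q_2 = 1*2 + 1 = 3.
  i=3: a_3=1, p_3 = 1*100 + 67 = 167, q_3 = 1*3 + 2 = 5.
  i=4: a_4=4, p_4 = 4*167 + 100 = 768, q_4 = 4*5 + 3 = 23.
  i=5: a_5=5, p_5 = 5*768 + 167 = 4007, q_5 = 5*23 + 5 = 120.
  i=6: a_6=1, p_6 = 1*4007 + 768 = 4775, q_6 = 1*120 + 23 = 143.
  i=7: a_7=5, p_7 = 5*4775 + 4007 = 27882, q_7 = 5*143 + 120 = 835.
  i=8: a_8=1, p_8 = 1*27882 + 4775 = 32657, q_8 = 1*835 + 143 = 978.
  i=9: a_9=5, p_9 = 5*32657 + 27882 = 191167, q_9 = 5*978 + 835 = 5725.
  i=10: a_10=4, p_10 = 4*191167 + 32657 = 797325, q_10 = 4*5725 + 978 = 23878.
  i=11: a_11=1, p_11 = 1*797325 + 191167 = 988492, q_11 = 1*23878 + 5725 = 29603.
  i=12: a_12=1, p_12 = 1*988492 + 797325 = 1785817, q_12 = 1*29603 + 23878 = 53481.
  i=13: a_13=2, p_13 = 2*1785817 + 988492 = 4560126, q_13 = 2*53481 + 29603 = 136565.
Check: 4560126^2 - 1115*136565^2 = 20794749135876 - 20794749135875 = 1, so (x, y) = (4560126, 136565) solves the equation, and by the theorem it is the least positive solution.

(x, y) = (4560126, 136565)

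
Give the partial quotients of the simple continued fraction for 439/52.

[8; 2, 3, 1, 5]

Run the Euclidean algorithm on 439 and 52; the successive quotients are the partial quotients a_0, a_1, ... (each step inverts the fractional part left over by the previous one):
  439 = 8*52 + 23, so a_0 = 8.
  52 = 2*23 + 6, so a_1 = 2.
  23 = 3*6 + 5, so a_2 = 3.
  6 = 1*5 + 1, so a_3 = 1.
  5 = 5*1 + 0, so a_4 = 5.
The remainder reaches 0 after 5 divisions, so the expansion has 5 partial quotients, read off in order.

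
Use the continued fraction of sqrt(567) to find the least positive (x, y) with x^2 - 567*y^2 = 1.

(x, y) = (2024, 85)

First expand sqrt(567) as a continued fraction. With x_i = (sqrt(567) + m_i)/d_i and (m_0, d_0) = (0, 1): a_0 = floor(sqrt(567)) = 23, since 23^2 = 529 <= 567 < 576 = 24^2.
Iterate m_{i+1} = d_i*a_i - m_i, d_{i+1} = (567 - m_{i+1}^2)/d_i, a_{i+1} = floor((a_0 + m_{i+1})/d_{i+1}):
  m_1 = 1*23 - 0 = 23, d_1 = (567 - 23^2)/1 = 38/1 = 38, a_1 = floor((23 + 23)/38) = 1.
  m_2 = 38*1 - 23 = 15, d_2 = (567 - 15^2)/38 = 342/38 = 9, a_2 = floor((23 + 15)/9) = 4.
  m_3 = 9*4 - 15 = 21, d_3 = (567 - 21^2)/9 = 126/9 = 14, a_3 = floor((23 + 21)/14) = 3.
  m_4 = 14*3 - 21 = 21, d_4 = (567 - 21^2)/14 = 126/14 = 9, a_4 = floor((23 + 21)/9) = 4.
  m_5 = 9*4 - 21 = 15, d_5 = (567 - 15^2)/9 = 342/9 = 38, a_5 = floor((23 + 15)/38) = 1.
  m_6 = 38*1 - 15 = 23, d_6 = (567 - 23^2)/38 = 38/38 = 1, a_6 = floor((23 + 23)/1) = 46.
  m_7 = 1*46 - 23 = 23, d_7 = (567 - 23^2)/1 = 38/1 = 38: (m_7, d_7) = (m_1, d_1) = (23, 38), so from here the quotients repeat a_1, ..., a_6; the period length is 6.
So sqrt(567) = [23; (1, 4, 3, 4, 1, 46)] with period length k = 6.
k is even, so the fundamental solution of x^2 - 567y^2 = 1 is (p_{k-1}, q_{k-1}) = (p_5, q_5); compute convergents through index 5.
Convergents (p_i = a_i*p_{i-1} + p_{i-2}, q_i = a_i*q_{i-1} + q_{i-2} with p_{-2}=0, p_{-1}=1, q_{-2}=1, q_{-1}=0):
  i=0: a_0=23, p_0 = 23*1 + 0 = 23, q_0 = 23*0 + 1 = 1.
  i=1: a_1=1, p_1 = 1*23 + 1 = 24, q_1 = 1*1 + 0 = 1.
  i=2: a_2=4, p_2 = 4*24 + 23 = 119, q_2 = 4*1 + 1 = 5.
  i=3: a_3=3, p_3 = 3*119 + 24 = 381, q_3 = 3*5 + 1 = 16.
  i=4: a_4=4, p_4 = 4*381 + 119 = 1643, q_4 = 4*16 + 5 = 69.
  i=5: a_5=1, p_5 = 1*1643 + 381 = 2024, q_5 = 1*69 + 16 = 85.
Check: 2024^2 - 567*85^2 = 4096576 - 4096575 = 1, so (x, y) = (2024, 85) solves the equation, and by the theorem it is the least positive solution.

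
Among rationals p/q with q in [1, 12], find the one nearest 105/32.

Expand x = 105/32 as a continued fraction with the Euclidean algorithm:
  105 = 3*32 + 9, so a_0 = 3.
  32 = 3*9 + 5, so a_1 = 3.
  9 = 1*5 + 4, so a_2 = 1.
  5 = 1*4 + 1, so a_3 = 1.
  4 = 4*1 + 0, so a_4 = 4.
so x = [3; 3, 1, 1, 4].
Convergents (p_i = a_i*p_{i-1} + p_{i-2}, q_i = a_i*q_{i-1} + q_{i-2} with p_{-2}=0, p_{-1}=1, q_{-2}=1, q_{-1}=0), until the denominator exceeds 12:
  i=0: a_0=3, p_0 = 3*1 + 0 = 3, q_0 = 3*0 + 1 = 1.
  i=1: a_1=3, p_1 = 3*3 + 1 = 10, q_1 = 3*1 + 0 = 3.
  i=2: a_2=1, p_2 = 1*10 + 3 = 13, q_2 = 1*3 + 1 = 4.
  i=3: a_3=1, p_3 = 1*13 + 10 = 23, q_3 = 1*4 + 3 = 7.
  i=4: a_4=4, p_4 = 4*23 + 13 = 105, q_4 = 4*7 + 4 = 32.
q_4 = 32 > 12, so the last convergent with denominator <= 12 is p_3/q_3 = 23/7.
The closest fraction with denominator <= 12 is either p_3/q_3 or the intermediate fraction (k*p_3 + p_2)/(k*q_3 + q_2) with the largest k >= 1 whose denominator stays <= 12; these approach x as k grows, and every other convergent or intermediate fraction in range is farther away.
Largest k: floor((12 - q_2)/q_3) = floor((12 - 4)/7) = 1.
That gives (1*23 + 13)/(1*7 + 4) = 36/11.
Compare the errors: |x - 23/7| = |105*7 - 23*32|/(32*7) = 1/224, and |x - 36/11| = |105*11 - 36*32|/(32*11) = 3/352.
Cross-multiplying, 1*352 = 352 < 672 = 3*224, so 1/224 is smaller: the convergent 23/7 is closer to x than 36/11.

23/7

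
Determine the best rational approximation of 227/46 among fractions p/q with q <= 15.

74/15

Expand x = 227/46 as a continued fraction with the Euclidean algorithm:
  227 = 4*46 + 43, so a_0 = 4.
  46 = 1*43 + 3, so a_1 = 1.
  43 = 14*3 + 1, so a_2 = 14.
  3 = 3*1 + 0, so a_3 = 3.
so x = [4; 1, 14, 3].
Convergents (p_i = a_i*p_{i-1} + p_{i-2}, q_i = a_i*q_{i-1} + q_{i-2} with p_{-2}=0, p_{-1}=1, q_{-2}=1, q_{-1}=0), until the denominator exceeds 15:
  i=0: a_0=4, p_0 = 4*1 + 0 = 4, q_0 = 4*0 + 1 = 1.
  i=1: a_1=1, p_1 = 1*4 + 1 = 5, q_1 = 1*1 + 0 = 1.
  i=2: a_2=14, p_2 = 14*5 + 4 = 74, q_2 = 14*1 + 1 = 15.
  i=3: a_3=3, p_3 = 3*74 + 5 = 227, q_3 = 3*15 + 1 = 46.
q_3 = 46 > 15, so the last convergent with denominator <= 15 is p_2/q_2 = 74/15.
The closest fraction with denominator <= 15 is either p_2/q_2 or the intermediate fraction (k*p_2 + p_1)/(k*q_2 + q_1) with the largest k >= 1 whose denominator stays <= 15; these approach x as k grows, and every other convergent or intermediate fraction in range is farther away.
Largest k: floor((15 - q_1)/q_2) = floor((15 - 1)/15) = 0.
Since k = 0, no intermediate fraction beyond p_2/q_2 has denominator <= 15, so the convergent 74/15 is the closest (its error is |227*15 - 74*46|/(46*15) = 1/690).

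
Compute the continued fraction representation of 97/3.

Run the Euclidean algorithm on 97 and 3; the successive quotients are the partial quotients a_0, a_1, ... (each step inverts the fractional part left over by the previous one):
  97 = 32*3 + 1, so a_0 = 32.
  3 = 3*1 + 0, so a_1 = 3.
The remainder reaches 0 after 2 divisions, so the expansion has 2 partial quotients, read off in order.

[32; 3]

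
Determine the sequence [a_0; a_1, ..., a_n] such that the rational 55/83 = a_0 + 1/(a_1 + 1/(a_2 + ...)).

[0; 1, 1, 1, 27]

Run the Euclidean algorithm on 55 and 83; the successive quotients are the partial quotients a_0, a_1, ... (each step inverts the fractional part left over by the previous one):
  55 = 0*83 + 55, so a_0 = 0.
  83 = 1*55 + 28, so a_1 = 1.
  55 = 1*28 + 27, so a_2 = 1.
  28 = 1*27 + 1, so a_3 = 1.
  27 = 27*1 + 0, so a_4 = 27.
The remainder reaches 0 after 5 divisions, so the expansion has 5 partial quotients, read off in order.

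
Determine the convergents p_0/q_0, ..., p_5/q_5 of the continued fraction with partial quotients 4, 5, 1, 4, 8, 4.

Using the convergent recurrence p_i = a_i*p_{i-1} + p_{i-2}, q_i = a_i*q_{i-1} + q_{i-2} with p_{-2}=0, p_{-1}=1, q_{-2}=1, q_{-1}=0:
  i=0: a_0=4, p_0 = 4*1 + 0 = 4, q_0 = 4*0 + 1 = 1.
  i=1: a_1=5, p_1 = 5*4 + 1 = 21, q_1 = 5*1 + 0 = 5.
  i=2: a_2=1, p_2 = 1*21 + 4 = 25, q_2 = 1*5 + 1 = 6.
  i=3: a_3=4, p_3 = 4*25 + 21 = 121, q_3 = 4*6 + 5 = 29.
  i=4: a_4=8, p_4 = 8*121 + 25 = 993, q_4 = 8*29 + 6 = 238.
  i=5: a_5=4, p_5 = 4*993 + 121 = 4093, q_5 = 4*238 + 29 = 981.

4/1, 21/5, 25/6, 121/29, 993/238, 4093/981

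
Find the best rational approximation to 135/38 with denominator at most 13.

Expand x = 135/38 as a continued fraction with the Euclidean algorithm:
  135 = 3*38 + 21, so a_0 = 3.
  38 = 1*21 + 17, so a_1 = 1.
  21 = 1*17 + 4, so a_2 = 1.
  17 = 4*4 + 1, so a_3 = 4.
  4 = 4*1 + 0, so a_4 = 4.
so x = [3; 1, 1, 4, 4].
Convergents (p_i = a_i*p_{i-1} + p_{i-2}, q_i = a_i*q_{i-1} + q_{i-2} with p_{-2}=0, p_{-1}=1, q_{-2}=1, q_{-1}=0), until the denominator exceeds 13:
  i=0: a_0=3, p_0 = 3*1 + 0 = 3, q_0 = 3*0 + 1 = 1.
  i=1: a_1=1, p_1 = 1*3 + 1 = 4, q_1 = 1*1 + 0 = 1.
  i=2: a_2=1, p_2 = 1*4 + 3 = 7, q_2 = 1*1 + 1 = 2.
  i=3: a_3=4, p_3 = 4*7 + 4 = 32, q_3 = 4*2 + 1 = 9.
  i=4: a_4=4, p_4 = 4*32 + 7 = 135, q_4 = 4*9 + 2 = 38.
q_4 = 38 > 13, so the last convergent with denominator <= 13 is p_3/q_3 = 32/9.
The closest fraction with denominator <= 13 is either p_3/q_3 or the intermediate fraction (k*p_3 + p_2)/(k*q_3 + q_2) with the largest k >= 1 whose denominator stays <= 13; these approach x as k grows, and every other convergent or intermediate fraction in range is farther away.
Largest k: floor((13 - q_2)/q_3) = floor((13 - 2)/9) = 1.
That gives (1*32 + 7)/(1*9 + 2) = 39/11.
Compare the errors: |x - 32/9| = |135*9 - 32*38|/(38*9) = 1/342, and |x - 39/11| = |135*11 - 39*38|/(38*11) = 3/418.
Cross-multiplying, 1*418 = 418 < 1026 = 3*342, so 1/342 is smaller: the convergent 32/9 is closer to x than 39/11.

32/9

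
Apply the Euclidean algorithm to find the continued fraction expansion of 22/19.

[1; 6, 3]

Run the Euclidean algorithm on 22 and 19; the successive quotients are the partial quotients a_0, a_1, ... (each step inverts the fractional part left over by the previous one):
  22 = 1*19 + 3, so a_0 = 1.
  19 = 6*3 + 1, so a_1 = 6.
  3 = 3*1 + 0, so a_2 = 3.
The remainder reaches 0 after 3 divisions, so the expansion has 3 partial quotients, read off in order.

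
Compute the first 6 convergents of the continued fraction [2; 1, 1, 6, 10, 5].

2/1, 3/1, 5/2, 33/13, 335/132, 1708/673

Using the convergent recurrence p_i = a_i*p_{i-1} + p_{i-2}, q_i = a_i*q_{i-1} + q_{i-2} with p_{-2}=0, p_{-1}=1, q_{-2}=1, q_{-1}=0:
  i=0: a_0=2, p_0 = 2*1 + 0 = 2, q_0 = 2*0 + 1 = 1.
  i=1: a_1=1, p_1 = 1*2 + 1 = 3, q_1 = 1*1 + 0 = 1.
  i=2: a_2=1, p_2 = 1*3 + 2 = 5, q_2 = 1*1 + 1 = 2.
  i=3: a_3=6, p_3 = 6*5 + 3 = 33, q_3 = 6*2 + 1 = 13.
  i=4: a_4=10, p_4 = 10*33 + 5 = 335, q_4 = 10*13 + 2 = 132.
  i=5: a_5=5, p_5 = 5*335 + 33 = 1708, q_5 = 5*132 + 13 = 673.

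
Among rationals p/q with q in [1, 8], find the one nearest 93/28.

Expand x = 93/28 as a continued fraction with the Euclidean algorithm:
  93 = 3*28 + 9, so a_0 = 3.
  28 = 3*9 + 1, so a_1 = 3.
  9 = 9*1 + 0, so a_2 = 9.
so x = [3; 3, 9].
Convergents (p_i = a_i*p_{i-1} + p_{i-2}, q_i = a_i*q_{i-1} + q_{i-2} with p_{-2}=0, p_{-1}=1, q_{-2}=1, q_{-1}=0), until the denominator exceeds 8:
  i=0: a_0=3, p_0 = 3*1 + 0 = 3, q_0 = 3*0 + 1 = 1.
  i=1: a_1=3, p_1 = 3*3 + 1 = 10, q_1 = 3*1 + 0 = 3.
  i=2: a_2=9, p_2 = 9*10 + 3 = 93, q_2 = 9*3 + 1 = 28.
q_2 = 28 > 8, so the last convergent with denominator <= 8 is p_1/q_1 = 10/3.
The closest fraction with denominator <= 8 is either p_1/q_1 or the intermediate fraction (k*p_1 + p_0)/(k*q_1 + q_0) with the largest k >= 1 whose denominator stays <= 8; these approach x as k grows, and every other convergent or intermediate fraction in range is farther away.
Largest k: floor((8 - q_0)/q_1) = floor((8 - 1)/3) = 2.
That gives (2*10 + 3)/(2*3 + 1) = 23/7.
Compare the errors: |x - 10/3| = |93*3 - 10*28|/(28*3) = 1/84, and |x - 23/7| = |93*7 - 23*28|/(28*7) = 7/196.
Cross-multiplying, 1*196 = 196 < 588 = 7*84, so 1/84 is smaller: the convergent 10/3 is closer to x than 23/7.

10/3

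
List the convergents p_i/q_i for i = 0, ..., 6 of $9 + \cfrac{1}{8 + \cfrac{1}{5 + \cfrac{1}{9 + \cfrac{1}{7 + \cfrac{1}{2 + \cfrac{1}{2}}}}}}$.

9/1, 73/8, 374/41, 3439/377, 24447/2680, 52333/5737, 129113/14154

Using the convergent recurrence p_i = a_i*p_{i-1} + p_{i-2}, q_i = a_i*q_{i-1} + q_{i-2} with p_{-2}=0, p_{-1}=1, q_{-2}=1, q_{-1}=0:
  i=0: a_0=9, p_0 = 9*1 + 0 = 9, q_0 = 9*0 + 1 = 1.
  i=1: a_1=8, p_1 = 8*9 + 1 = 73, q_1 = 8*1 + 0 = 8.
  i=2: a_2=5, p_2 = 5*73 + 9 = 374, q_2 = 5*8 + 1 = 41.
  i=3: a_3=9, p_3 = 9*374 + 73 = 3439, q_3 = 9*41 + 8 = 377.
  i=4: a_4=7, p_4 = 7*3439 + 374 = 24447, q_4 = 7*377 + 41 = 2680.
  i=5: a_5=2, p_5 = 2*24447 + 3439 = 52333, q_5 = 2*2680 + 377 = 5737.
  i=6: a_6=2, p_6 = 2*52333 + 24447 = 129113, q_6 = 2*5737 + 2680 = 14154.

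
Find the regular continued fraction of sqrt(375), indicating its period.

[19; (2, 1, 2, 1, 5, 1, 2, 1, 2, 38)]

Write x_i = (sqrt(375) + m_i)/d_i with (m_0, d_0) = (0, 1). a_0 = floor(sqrt(375)) = 19, since 19^2 = 361 <= 375 < 400 = 20^2.
Iterate m_{i+1} = d_i*a_i - m_i, d_{i+1} = (375 - m_{i+1}^2)/d_i, a_{i+1} = floor((a_0 + m_{i+1})/d_{i+1}):
  m_1 = 1*19 - 0 = 19, d_1 = (375 - 19^2)/1 = 14/1 = 14, a_1 = floor((19 + 19)/14) = 2.
  m_2 = 14*2 - 19 = 9, d_2 = (375 - 9^2)/14 = 294/14 = 21, a_2 = floor((19 + 9)/21) = 1.
  m_3 = 21*1 - 9 = 12, d_3 = (375 - 12^2)/21 = 231/21 = 11, a_3 = floor((19 + 12)/11) = 2.
  m_4 = 11*2 - 12 = 10, d_4 = (375 - 10^2)/11 = 275/11 = 25, a_4 = floor((19 + 10)/25) = 1.
  m_5 = 25*1 - 10 = 15, d_5 = (375 - 15^2)/25 = 150/25 = 6, a_5 = floor((19 + 15)/6) = 5.
  m_6 = 6*5 - 15 = 15, d_6 = (375 - 15^2)/6 = 150/6 = 25, a_6 = floor((19 + 15)/25) = 1.
  m_7 = 25*1 - 15 = 10, d_7 = (375 - 10^2)/25 = 275/25 = 11, a_7 = floor((19 + 10)/11) = 2.
  m_8 = 11*2 - 10 = 12, d_8 = (375 - 12^2)/11 = 231/11 = 21, a_8 = floor((19 + 12)/21) = 1.
  m_9 = 21*1 - 12 = 9, d_9 = (375 - 9^2)/21 = 294/21 = 14, a_9 = floor((19 + 9)/14) = 2.
  m_10 = 14*2 - 9 = 19, d_10 = (375 - 19^2)/14 = 14/14 = 1, a_10 = floor((19 + 19)/1) = 38.
  m_11 = 1*38 - 19 = 19, d_11 = (375 - 19^2)/1 = 14/1 = 14: (m_11, d_11) = (m_1, d_1) = (19, 14), so from here the quotients repeat a_1, ..., a_10; the period length is 10.
Hence the expansion of sqrt(375) is a_0 = 19 followed by the repeating block 2, 1, 2, 1, 5, 1, 2, 1, 2, 38 (period 10).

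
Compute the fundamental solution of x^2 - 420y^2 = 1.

(x, y) = (41, 2)

First expand sqrt(420) as a continued fraction. With x_i = (sqrt(420) + m_i)/d_i and (m_0, d_0) = (0, 1): a_0 = floor(sqrt(420)) = 20, since 20^2 = 400 <= 420 < 441 = 21^2.
Iterate m_{i+1} = d_i*a_i - m_i, d_{i+1} = (420 - m_{i+1}^2)/d_i, a_{i+1} = floor((a_0 + m_{i+1})/d_{i+1}):
  m_1 = 1*20 - 0 = 20, d_1 = (420 - 20^2)/1 = 20/1 = 20, a_1 = floor((20 + 20)/20) = 2.
  m_2 = 20*2 - 20 = 20, d_2 = (420 - 20^2)/20 = 20/20 = 1, a_2 = floor((20 + 20)/1) = 40.
  m_3 = 1*40 - 20 = 20, d_3 = (420 - 20^2)/1 = 20/1 = 20: (m_3, d_3) = (m_1, d_1) = (20, 20), so from here the quotients repeat a_1, a_2; the period length is 2.
So sqrt(420) = [20; (2, 40)] with period length k = 2.
k is even, so the fundamental solution of x^2 - 420y^2 = 1 is (p_{k-1}, q_{k-1}) = (p_1, q_1); compute convergents through index 1.
Convergents (p_i = a_i*p_{i-1} + p_{i-2}, q_i = a_i*q_{i-1} + q_{i-2} with p_{-2}=0, p_{-1}=1, q_{-2}=1, q_{-1}=0):
  i=0: a_0=20, p_0 = 20*1 + 0 = 20, q_0 = 20*0 + 1 = 1.
  i=1: a_1=2, p_1 = 2*20 + 1 = 41, q_1 = 2*1 + 0 = 2.
Check: 41^2 - 420*2^2 = 1681 - 1680 = 1, so (x, y) = (41, 2) solves the equation, and by the theorem it is the least positive solution.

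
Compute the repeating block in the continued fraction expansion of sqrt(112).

[10; (1, 1, 2, 1, 1, 20)]

Write x_i = (sqrt(112) + m_i)/d_i with (m_0, d_0) = (0, 1). a_0 = floor(sqrt(112)) = 10, since 10^2 = 100 <= 112 < 121 = 11^2.
Iterate m_{i+1} = d_i*a_i - m_i, d_{i+1} = (112 - m_{i+1}^2)/d_i, a_{i+1} = floor((a_0 + m_{i+1})/d_{i+1}):
  m_1 = 1*10 - 0 = 10, d_1 = (112 - 10^2)/1 = 12/1 = 12, a_1 = floor((10 + 10)/12) = 1.
  m_2 = 12*1 - 10 = 2, d_2 = (112 - 2^2)/12 = 108/12 = 9, a_2 = floor((10 + 2)/9) = 1.
  m_3 = 9*1 - 2 = 7, d_3 = (112 - 7^2)/9 = 63/9 = 7, a_3 = floor((10 + 7)/7) = 2.
  m_4 = 7*2 - 7 = 7, d_4 = (112 - 7^2)/7 = 63/7 = 9, a_4 = floor((10 + 7)/9) = 1.
  m_5 = 9*1 - 7 = 2, d_5 = (112 - 2^2)/9 = 108/9 = 12, a_5 = floor((10 + 2)/12) = 1.
  m_6 = 12*1 - 2 = 10, d_6 = (112 - 10^2)/12 = 12/12 = 1, a_6 = floor((10 + 10)/1) = 20.
  m_7 = 1*20 - 10 = 10, d_7 = (112 - 10^2)/1 = 12/1 = 12: (m_7, d_7) = (m_1, d_1) = (10, 12), so from here the quotients repeat a_1, ..., a_6; the period length is 6.
Hence the expansion of sqrt(112) is a_0 = 10 followed by the repeating block 1, 1, 2, 1, 1, 20 (period 6).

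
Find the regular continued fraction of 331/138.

[2; 2, 1, 1, 27]

Run the Euclidean algorithm on 331 and 138; the successive quotients are the partial quotients a_0, a_1, ... (each step inverts the fractional part left over by the previous one):
  331 = 2*138 + 55, so a_0 = 2.
  138 = 2*55 + 28, so a_1 = 2.
  55 = 1*28 + 27, so a_2 = 1.
  28 = 1*27 + 1, so a_3 = 1.
  27 = 27*1 + 0, so a_4 = 27.
The remainder reaches 0 after 5 divisions, so the expansion has 5 partial quotients, read off in order.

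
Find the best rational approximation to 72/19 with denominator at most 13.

19/5

Expand x = 72/19 as a continued fraction with the Euclidean algorithm:
  72 = 3*19 + 15, so a_0 = 3.
  19 = 1*15 + 4, so a_1 = 1.
  15 = 3*4 + 3, so a_2 = 3.
  4 = 1*3 + 1, so a_3 = 1.
  3 = 3*1 + 0, so a_4 = 3.
so x = [3; 1, 3, 1, 3].
Convergents (p_i = a_i*p_{i-1} + p_{i-2}, q_i = a_i*q_{i-1} + q_{i-2} with p_{-2}=0, p_{-1}=1, q_{-2}=1, q_{-1}=0), until the denominator exceeds 13:
  i=0: a_0=3, p_0 = 3*1 + 0 = 3, q_0 = 3*0 + 1 = 1.
  i=1: a_1=1, p_1 = 1*3 + 1 = 4, q_1 = 1*1 + 0 = 1.
  i=2: a_2=3, p_2 = 3*4 + 3 = 15, q_2 = 3*1 + 1 = 4.
  i=3: a_3=1, p_3 = 1*15 + 4 = 19, q_3 = 1*4 + 1 = 5.
  i=4: a_4=3, p_4 = 3*19 + 15 = 72, q_4 = 3*5 + 4 = 19.
q_4 = 19 > 13, so the last convergent with denominator <= 13 is p_3/q_3 = 19/5.
The closest fraction with denominator <= 13 is either p_3/q_3 or the intermediate fraction (k*p_3 + p_2)/(k*q_3 + q_2) with the largest k >= 1 whose denominator stays <= 13; these approach x as k grows, and every other convergent or intermediate fraction in range is farther away.
Largest k: floor((13 - q_2)/q_3) = floor((13 - 4)/5) = 1.
That gives (1*19 + 15)/(1*5 + 4) = 34/9.
Compare the errors: |x - 19/5| = |72*5 - 19*19|/(19*5) = 1/95, and |x - 34/9| = |72*9 - 34*19|/(19*9) = 2/171.
Cross-multiplying, 1*171 = 171 < 190 = 2*95, so 1/95 is smaller: the convergent 19/5 is closer to x than 34/9.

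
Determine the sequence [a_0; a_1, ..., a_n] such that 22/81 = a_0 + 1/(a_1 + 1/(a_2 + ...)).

[0; 3, 1, 2, 7]

Run the Euclidean algorithm on 22 and 81; the successive quotients are the partial quotients a_0, a_1, ... (each step inverts the fractional part left over by the previous one):
  22 = 0*81 + 22, so a_0 = 0.
  81 = 3*22 + 15, so a_1 = 3.
  22 = 1*15 + 7, so a_2 = 1.
  15 = 2*7 + 1, so a_3 = 2.
  7 = 7*1 + 0, so a_4 = 7.
The remainder reaches 0 after 5 divisions, so the expansion has 5 partial quotients, read off in order.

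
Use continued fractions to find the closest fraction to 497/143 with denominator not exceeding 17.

Expand x = 497/143 as a continued fraction with the Euclidean algorithm:
  497 = 3*143 + 68, so a_0 = 3.
  143 = 2*68 + 7, so a_1 = 2.
  68 = 9*7 + 5, so a_2 = 9.
  7 = 1*5 + 2, so a_3 = 1.
  5 = 2*2 + 1, so a_4 = 2.
  2 = 2*1 + 0, so a_5 = 2.
so x = [3; 2, 9, 1, 2, 2].
Convergents (p_i = a_i*p_{i-1} + p_{i-2}, q_i = a_i*q_{i-1} + q_{i-2} with p_{-2}=0, p_{-1}=1, q_{-2}=1, q_{-1}=0), until the denominator exceeds 17:
  i=0: a_0=3, p_0 = 3*1 + 0 = 3, q_0 = 3*0 + 1 = 1.
  i=1: a_1=2, p_1 = 2*3 + 1 = 7, q_1 = 2*1 + 0 = 2.
  i=2: a_2=9, p_2 = 9*7 + 3 = 66, q_2 = 9*2 + 1 = 19.
q_2 = 19 > 17, so the last convergent with denominator <= 17 is p_1/q_1 = 7/2.
The closest fraction with denominator <= 17 is either p_1/q_1 or the intermediate fraction (k*p_1 + p_0)/(k*q_1 + q_0) with the largest k >= 1 whose denominator stays <= 17; these approach x as k grows, and every other convergent or intermediate fraction in range is farther away.
Largest k: floor((17 - q_0)/q_1) = floor((17 - 1)/2) = 8.
That gives (8*7 + 3)/(8*2 + 1) = 59/17.
Compare the errors: |x - 7/2| = |497*2 - 7*143|/(143*2) = 7/286, and |x - 59/17| = |497*17 - 59*143|/(143*17) = 12/2431.
Cross-multiplying, 12*286 = 3432 < 17017 = 7*2431, so 12/2431 is smaller: the intermediate fraction 59/17 is closer to x than 7/2.

59/17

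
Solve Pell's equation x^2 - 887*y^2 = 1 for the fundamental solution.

First expand sqrt(887) as a continued fraction. With x_i = (sqrt(887) + m_i)/d_i and (m_0, d_0) = (0, 1): a_0 = floor(sqrt(887)) = 29, since 29^2 = 841 <= 887 < 900 = 30^2.
Iterate m_{i+1} = d_i*a_i - m_i, d_{i+1} = (887 - m_{i+1}^2)/d_i, a_{i+1} = floor((a_0 + m_{i+1})/d_{i+1}):
  m_1 = 1*29 - 0 = 29, d_1 = (887 - 29^2)/1 = 46/1 = 46, a_1 = floor((29 + 29)/46) = 1.
  m_2 = 46*1 - 29 = 17, d_2 = (887 - 17^2)/46 = 598/46 = 13, a_2 = floor((29 + 17)/13) = 3.
  m_3 = 13*3 - 17 = 22, d_3 = (887 - 22^2)/13 = 403/13 = 31, a_3 = floor((29 + 22)/31) = 1.
  m_4 = 31*1 - 22 = 9, d_4 = (887 - 9^2)/31 = 806/31 = 26, a_4 = floor((29 + 9)/26) = 1.
  m_5 = 26*1 - 9 = 17, d_5 = (887 - 17^2)/26 = 598/26 = 23, a_5 = floor((29 + 17)/23) = 2.
  m_6 = 23*2 - 17 = 29, d_6 = (887 - 29^2)/23 = 46/23 = 2, a_6 = floor((29 + 29)/2) = 29.
  m_7 = 2*29 - 29 = 29, d_7 = (887 - 29^2)/2 = 46/2 = 23, a_7 = floor((29 + 29)/23) = 2.
  m_8 = 23*2 - 29 = 17, d_8 = (887 - 17^2)/23 = 598/23 = 26, a_8 = floor((29 + 17)/26) = 1.
  m_9 = 26*1 - 17 = 9, d_9 = (887 - 9^2)/26 = 806/26 = 31, a_9 = floor((29 + 9)/31) = 1.
  m_10 = 31*1 - 9 = 22, d_10 = (887 - 22^2)/31 = 403/31 = 13, a_10 = floor((29 + 22)/13) = 3.
  m_11 = 13*3 - 22 = 17, d_11 = (887 - 17^2)/13 = 598/13 = 46, a_11 = floor((29 + 17)/46) = 1.
  m_12 = 46*1 - 17 = 29, d_12 = (887 - 29^2)/46 = 46/46 = 1, a_12 = floor((29 + 29)/1) = 58.
  m_13 = 1*58 - 29 = 29, d_13 = (887 - 29^2)/1 = 46/1 = 46: (m_13, d_13) = (m_1, d_1) = (29, 46), so from here the quotients repeat a_1, ..., a_12; the period length is 12.
So sqrt(887) = [29; (1, 3, 1, 1, 2, 29, 2, 1, 1, 3, 1, 58)] with period length k = 12.
k is even, so the fundamental solution of x^2 - 887y^2 = 1 is (p_{k-1}, q_{k-1}) = (p_11, q_11); compute convergents through index 11.
Convergents (p_i = a_i*p_{i-1} + p_{i-2}, q_i = a_i*q_{i-1} + q_{i-2} with p_{-2}=0, p_{-1}=1, q_{-2}=1, q_{-1}=0):
  i=0: a_0=29, p_0 = 29*1 + 0 = 29, q_0 = 29*0 + 1 = 1.
  i=1: a_1=1, p_1 = 1*29 + 1 = 30, q_1 = 1*1 + 0 = 1.
  i=2: a_2=3, p_2 = 3*30 + 29 = 119, q_2 = 3*1 + 1 = 4.
  i=3: a_3=1, p_3 = 1*119 + 30 = 149, q_3 = 1*4 + 1 = 5.
  i=4: a_4=1, p_4 = 1*149 + 119 = 268, q_4 = 1*5 + 4 = 9.
  i=5: a_5=2, p_5 = 2*268 + 149 = 685, q_5 = 2*9 + 5 = 23.
  i=6: a_6=29, p_6 = 29*685 + 268 = 20133, q_6 = 29*23 + 9 = 676.
  i=7: a_7=2, p_7 = 2*20133 + 685 = 40951, q_7 = 2*676 + 23 = 1375.
  i=8: a_8=1, p_8 = 1*40951 + 20133 = 61084, q_8 = 1*1375 + 676 = 2051.
  i=9: a_9=1, p_9 = 1*61084 + 40951 = 102035, q_9 = 1*2051 + 1375 = 3426.
  i=10: a_10=3, p_10 = 3*102035 + 61084 = 367189, q_10 = 3*3426 + 2051 = 12329.
  i=11: a_11=1, p_11 = 1*367189 + 102035 = 469224, q_11 = 1*12329 + 3426 = 15755.
Check: 469224^2 - 887*15755^2 = 220171162176 - 220171162175 = 1, so (x, y) = (469224, 15755) solves the equation, and by the theorem it is the least positive solution.

(x, y) = (469224, 15755)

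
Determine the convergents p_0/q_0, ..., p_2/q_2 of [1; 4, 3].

Using the convergent recurrence p_i = a_i*p_{i-1} + p_{i-2}, q_i = a_i*q_{i-1} + q_{i-2} with p_{-2}=0, p_{-1}=1, q_{-2}=1, q_{-1}=0:
  i=0: a_0=1, p_0 = 1*1 + 0 = 1, q_0 = 1*0 + 1 = 1.
  i=1: a_1=4, p_1 = 4*1 + 1 = 5, q_1 = 4*1 + 0 = 4.
  i=2: a_2=3, p_2 = 3*5 + 1 = 16, q_2 = 3*4 + 1 = 13.

1/1, 5/4, 16/13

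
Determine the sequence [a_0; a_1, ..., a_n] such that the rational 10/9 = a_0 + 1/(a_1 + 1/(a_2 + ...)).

[1; 9]

Run the Euclidean algorithm on 10 and 9; the successive quotients are the partial quotients a_0, a_1, ... (each step inverts the fractional part left over by the previous one):
  10 = 1*9 + 1, so a_0 = 1.
  9 = 9*1 + 0, so a_1 = 9.
The remainder reaches 0 after 2 divisions, so the expansion has 2 partial quotients, read off in order.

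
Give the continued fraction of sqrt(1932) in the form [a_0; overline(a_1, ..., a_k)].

Write x_i = (sqrt(1932) + m_i)/d_i with (m_0, d_0) = (0, 1). a_0 = floor(sqrt(1932)) = 43, since 43^2 = 1849 <= 1932 < 1936 = 44^2.
Iterate m_{i+1} = d_i*a_i - m_i, d_{i+1} = (1932 - m_{i+1}^2)/d_i, a_{i+1} = floor((a_0 + m_{i+1})/d_{i+1}):
  m_1 = 1*43 - 0 = 43, d_1 = (1932 - 43^2)/1 = 83/1 = 83, a_1 = floor((43 + 43)/83) = 1.
  m_2 = 83*1 - 43 = 40, d_2 = (1932 - 40^2)/83 = 332/83 = 4, a_2 = floor((43 + 40)/4) = 20.
  m_3 = 4*20 - 40 = 40, d_3 = (1932 - 40^2)/4 = 332/4 = 83, a_3 = floor((43 + 40)/83) = 1.
  m_4 = 83*1 - 40 = 43, d_4 = (1932 - 43^2)/83 = 83/83 = 1, a_4 = floor((43 + 43)/1) = 86.
  m_5 = 1*86 - 43 = 43, d_5 = (1932 - 43^2)/1 = 83/1 = 83: (m_5, d_5) = (m_1, d_1) = (43, 83), so from here the quotients repeat a_1, ..., a_4; the period length is 4.
Hence the expansion of sqrt(1932) is a_0 = 43 followed by the repeating block 1, 20, 1, 86 (period 4).

[43; overline(1, 20, 1, 86)]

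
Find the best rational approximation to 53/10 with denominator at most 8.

Expand x = 53/10 as a continued fraction with the Euclidean algorithm:
  53 = 5*10 + 3, so a_0 = 5.
  10 = 3*3 + 1, so a_1 = 3.
  3 = 3*1 + 0, so a_2 = 3.
so x = [5; 3, 3].
Convergents (p_i = a_i*p_{i-1} + p_{i-2}, q_i = a_i*q_{i-1} + q_{i-2} with p_{-2}=0, p_{-1}=1, q_{-2}=1, q_{-1}=0), until the denominator exceeds 8:
  i=0: a_0=5, p_0 = 5*1 + 0 = 5, q_0 = 5*0 + 1 = 1.
  i=1: a_1=3, p_1 = 3*5 + 1 = 16, q_1 = 3*1 + 0 = 3.
  i=2: a_2=3, p_2 = 3*16 + 5 = 53, q_2 = 3*3 + 1 = 10.
q_2 = 10 > 8, so the last convergent with denominator <= 8 is p_1/q_1 = 16/3.
The closest fraction with denominator <= 8 is either p_1/q_1 or the intermediate fraction (k*p_1 + p_0)/(k*q_1 + q_0) with the largest k >= 1 whose denominator stays <= 8; these approach x as k grows, and every other convergent or intermediate fraction in range is farther away.
Largest k: floor((8 - q_0)/q_1) = floor((8 - 1)/3) = 2.
That gives (2*16 + 5)/(2*3 + 1) = 37/7.
Compare the errors: |x - 16/3| = |53*3 - 16*10|/(10*3) = 1/30, and |x - 37/7| = |53*7 - 37*10|/(10*7) = 1/70.
Cross-multiplying, 1*30 = 30 < 70 = 1*70, so 1/70 is smaller: the intermediate fraction 37/7 is closer to x than 16/3.

37/7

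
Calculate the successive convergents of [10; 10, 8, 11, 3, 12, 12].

Using the convergent recurrence p_i = a_i*p_{i-1} + p_{i-2}, q_i = a_i*q_{i-1} + q_{i-2} with p_{-2}=0, p_{-1}=1, q_{-2}=1, q_{-1}=0:
  i=0: a_0=10, p_0 = 10*1 + 0 = 10, q_0 = 10*0 + 1 = 1.
  i=1: a_1=10, p_1 = 10*10 + 1 = 101, q_1 = 10*1 + 0 = 10.
  i=2: a_2=8, p_2 = 8*101 + 10 = 818, q_2 = 8*10 + 1 = 81.
  i=3: a_3=11, p_3 = 11*818 + 101 = 9099, q_3 = 11*81 + 10 = 901.
  i=4: a_4=3, p_4 = 3*9099 + 818 = 28115, q_4 = 3*901 + 81 = 2784.
  i=5: a_5=12, p_5 = 12*28115 + 9099 = 346479, q_5 = 12*2784 + 901 = 34309.
  i=6: a_6=12, p_6 = 12*346479 + 28115 = 4185863, q_6 = 12*34309 + 2784 = 414492.

10/1, 101/10, 818/81, 9099/901, 28115/2784, 346479/34309, 4185863/414492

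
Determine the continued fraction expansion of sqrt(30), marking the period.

Write x_i = (sqrt(30) + m_i)/d_i with (m_0, d_0) = (0, 1). a_0 = floor(sqrt(30)) = 5, since 5^2 = 25 <= 30 < 36 = 6^2.
Iterate m_{i+1} = d_i*a_i - m_i, d_{i+1} = (30 - m_{i+1}^2)/d_i, a_{i+1} = floor((a_0 + m_{i+1})/d_{i+1}):
  m_1 = 1*5 - 0 = 5, d_1 = (30 - 5^2)/1 = 5/1 = 5, a_1 = floor((5 + 5)/5) = 2.
  m_2 = 5*2 - 5 = 5, d_2 = (30 - 5^2)/5 = 5/5 = 1, a_2 = floor((5 + 5)/1) = 10.
  m_3 = 1*10 - 5 = 5, d_3 = (30 - 5^2)/1 = 5/1 = 5: (m_3, d_3) = (m_1, d_1) = (5, 5), so from here the quotients repeat a_1, a_2; the period length is 2.
Hence the expansion of sqrt(30) is a_0 = 5 followed by the repeating block 2, 10 (period 2).

[5; (2, 10)]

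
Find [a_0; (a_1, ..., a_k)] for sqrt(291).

Write x_i = (sqrt(291) + m_i)/d_i with (m_0, d_0) = (0, 1). a_0 = floor(sqrt(291)) = 17, since 17^2 = 289 <= 291 < 324 = 18^2.
Iterate m_{i+1} = d_i*a_i - m_i, d_{i+1} = (291 - m_{i+1}^2)/d_i, a_{i+1} = floor((a_0 + m_{i+1})/d_{i+1}):
  m_1 = 1*17 - 0 = 17, d_1 = (291 - 17^2)/1 = 2/1 = 2, a_1 = floor((17 + 17)/2) = 17.
  m_2 = 2*17 - 17 = 17, d_2 = (291 - 17^2)/2 = 2/2 = 1, a_2 = floor((17 + 17)/1) = 34.
  m_3 = 1*34 - 17 = 17, d_3 = (291 - 17^2)/1 = 2/1 = 2: (m_3, d_3) = (m_1, d_1) = (17, 2), so from here the quotients repeat a_1, a_2; the period length is 2.
Hence the expansion of sqrt(291) is a_0 = 17 followed by the repeating block 17, 34 (period 2).

[17; (17, 34)]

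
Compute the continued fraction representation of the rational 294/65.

[4; 1, 1, 10, 3]

Run the Euclidean algorithm on 294 and 65; the successive quotients are the partial quotients a_0, a_1, ... (each step inverts the fractional part left over by the previous one):
  294 = 4*65 + 34, so a_0 = 4.
  65 = 1*34 + 31, so a_1 = 1.
  34 = 1*31 + 3, so a_2 = 1.
  31 = 10*3 + 1, so a_3 = 10.
  3 = 3*1 + 0, so a_4 = 3.
The remainder reaches 0 after 5 divisions, so the expansion has 5 partial quotients, read off in order.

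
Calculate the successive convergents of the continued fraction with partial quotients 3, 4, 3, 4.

3/1, 13/4, 42/13, 181/56

Using the convergent recurrence p_i = a_i*p_{i-1} + p_{i-2}, q_i = a_i*q_{i-1} + q_{i-2} with p_{-2}=0, p_{-1}=1, q_{-2}=1, q_{-1}=0:
  i=0: a_0=3, p_0 = 3*1 + 0 = 3, q_0 = 3*0 + 1 = 1.
  i=1: a_1=4, p_1 = 4*3 + 1 = 13, q_1 = 4*1 + 0 = 4.
  i=2: a_2=3, p_2 = 3*13 + 3 = 42, q_2 = 3*4 + 1 = 13.
  i=3: a_3=4, p_3 = 4*42 + 13 = 181, q_3 = 4*13 + 4 = 56.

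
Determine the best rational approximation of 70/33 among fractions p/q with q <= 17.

36/17

Expand x = 70/33 as a continued fraction with the Euclidean algorithm:
  70 = 2*33 + 4, so a_0 = 2.
  33 = 8*4 + 1, so a_1 = 8.
  4 = 4*1 + 0, so a_2 = 4.
so x = [2; 8, 4].
Convergents (p_i = a_i*p_{i-1} + p_{i-2}, q_i = a_i*q_{i-1} + q_{i-2} with p_{-2}=0, p_{-1}=1, q_{-2}=1, q_{-1}=0), until the denominator exceeds 17:
  i=0: a_0=2, p_0 = 2*1 + 0 = 2, q_0 = 2*0 + 1 = 1.
  i=1: a_1=8, p_1 = 8*2 + 1 = 17, q_1 = 8*1 + 0 = 8.
  i=2: a_2=4, p_2 = 4*17 + 2 = 70, q_2 = 4*8 + 1 = 33.
q_2 = 33 > 17, so the last convergent with denominator <= 17 is p_1/q_1 = 17/8.
The closest fraction with denominator <= 17 is either p_1/q_1 or the intermediate fraction (k*p_1 + p_0)/(k*q_1 + q_0) with the largest k >= 1 whose denominator stays <= 17; these approach x as k grows, and every other convergent or intermediate fraction in range is farther away.
Largest k: floor((17 - q_0)/q_1) = floor((17 - 1)/8) = 2.
That gives (2*17 + 2)/(2*8 + 1) = 36/17.
Compare the errors: |x - 17/8| = |70*8 - 17*33|/(33*8) = 1/264, and |x - 36/17| = |70*17 - 36*33|/(33*17) = 2/561.
Cross-multiplying, 2*264 = 528 < 561 = 1*561, so 2/561 is smaller: the intermediate fraction 36/17 is closer to x than 17/8.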